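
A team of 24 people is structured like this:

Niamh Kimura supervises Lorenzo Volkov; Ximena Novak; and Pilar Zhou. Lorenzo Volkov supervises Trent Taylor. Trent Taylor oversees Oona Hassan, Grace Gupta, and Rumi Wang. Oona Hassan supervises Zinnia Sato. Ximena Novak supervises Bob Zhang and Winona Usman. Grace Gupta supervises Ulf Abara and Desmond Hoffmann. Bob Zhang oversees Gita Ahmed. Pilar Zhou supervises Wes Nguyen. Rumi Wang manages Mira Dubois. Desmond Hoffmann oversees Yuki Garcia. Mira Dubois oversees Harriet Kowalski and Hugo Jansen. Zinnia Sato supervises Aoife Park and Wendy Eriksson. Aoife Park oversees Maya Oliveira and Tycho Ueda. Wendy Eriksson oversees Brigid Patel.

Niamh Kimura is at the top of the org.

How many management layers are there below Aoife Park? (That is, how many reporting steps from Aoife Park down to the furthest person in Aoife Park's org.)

1

The longest chain under Aoife Park runs Aoife Park → Tycho Ueda, which is 1 level below Aoife Park.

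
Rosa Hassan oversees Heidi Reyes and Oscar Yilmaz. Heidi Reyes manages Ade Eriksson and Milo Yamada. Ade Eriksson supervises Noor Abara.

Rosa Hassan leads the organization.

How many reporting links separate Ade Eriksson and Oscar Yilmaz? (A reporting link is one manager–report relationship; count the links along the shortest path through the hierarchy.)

Ade Eriksson is 2 levels below Rosa Hassan, and Oscar Yilmaz is 1 level below Rosa Hassan (their lowest common manager). The shortest path runs up from Ade Eriksson to Rosa Hassan and back down to Oscar Yilmaz: 2 + 1 = 3 links.

3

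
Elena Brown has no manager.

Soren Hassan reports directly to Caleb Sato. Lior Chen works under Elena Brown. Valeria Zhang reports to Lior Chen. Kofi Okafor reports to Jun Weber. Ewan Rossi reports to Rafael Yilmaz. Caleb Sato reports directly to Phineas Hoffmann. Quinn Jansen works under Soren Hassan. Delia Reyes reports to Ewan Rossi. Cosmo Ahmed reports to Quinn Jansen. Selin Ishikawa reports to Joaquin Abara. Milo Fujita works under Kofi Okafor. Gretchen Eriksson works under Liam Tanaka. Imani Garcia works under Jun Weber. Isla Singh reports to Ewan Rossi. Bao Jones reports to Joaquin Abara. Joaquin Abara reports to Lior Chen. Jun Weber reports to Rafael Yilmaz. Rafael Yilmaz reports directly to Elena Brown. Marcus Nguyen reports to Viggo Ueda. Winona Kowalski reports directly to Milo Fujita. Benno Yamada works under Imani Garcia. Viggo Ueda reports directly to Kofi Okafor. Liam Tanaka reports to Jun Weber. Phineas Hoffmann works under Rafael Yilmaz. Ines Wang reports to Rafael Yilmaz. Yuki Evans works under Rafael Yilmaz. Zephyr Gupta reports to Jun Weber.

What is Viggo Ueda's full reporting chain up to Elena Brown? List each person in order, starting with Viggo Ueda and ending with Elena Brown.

Viggo Ueda reports to Kofi Okafor. Kofi Okafor reports to Jun Weber. Jun Weber reports to Rafael Yilmaz. Rafael Yilmaz reports to Elena Brown. Elena Brown is at the top.

Viggo Ueda -> Kofi Okafor -> Jun Weber -> Rafael Yilmaz -> Elena Brown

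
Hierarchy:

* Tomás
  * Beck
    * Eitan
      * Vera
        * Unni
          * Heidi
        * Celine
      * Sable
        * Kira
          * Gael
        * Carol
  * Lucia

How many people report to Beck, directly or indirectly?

Beck directly manages Eitan. Under Eitan: Sable, Carol, Kira, Gael, Vera, Celine, Unni, Heidi (8). That's 9 in total.

9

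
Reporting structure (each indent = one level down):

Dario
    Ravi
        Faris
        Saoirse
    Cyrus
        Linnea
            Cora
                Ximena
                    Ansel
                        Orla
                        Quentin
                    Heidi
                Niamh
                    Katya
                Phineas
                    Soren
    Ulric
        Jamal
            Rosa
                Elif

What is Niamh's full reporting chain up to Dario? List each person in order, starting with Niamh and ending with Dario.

Niamh -> Cora -> Linnea -> Cyrus -> Dario

Niamh reports to Cora. Cora reports to Linnea. Linnea reports to Cyrus. Cyrus reports to Dario. Dario is at the top.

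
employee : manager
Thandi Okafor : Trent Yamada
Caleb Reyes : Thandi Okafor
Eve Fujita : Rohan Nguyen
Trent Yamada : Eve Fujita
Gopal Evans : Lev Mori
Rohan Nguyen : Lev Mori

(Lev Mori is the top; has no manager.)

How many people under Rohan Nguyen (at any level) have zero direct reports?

The only person in Rohan Nguyen's organization with no one reporting to them is Caleb Reyes. That is 1.

1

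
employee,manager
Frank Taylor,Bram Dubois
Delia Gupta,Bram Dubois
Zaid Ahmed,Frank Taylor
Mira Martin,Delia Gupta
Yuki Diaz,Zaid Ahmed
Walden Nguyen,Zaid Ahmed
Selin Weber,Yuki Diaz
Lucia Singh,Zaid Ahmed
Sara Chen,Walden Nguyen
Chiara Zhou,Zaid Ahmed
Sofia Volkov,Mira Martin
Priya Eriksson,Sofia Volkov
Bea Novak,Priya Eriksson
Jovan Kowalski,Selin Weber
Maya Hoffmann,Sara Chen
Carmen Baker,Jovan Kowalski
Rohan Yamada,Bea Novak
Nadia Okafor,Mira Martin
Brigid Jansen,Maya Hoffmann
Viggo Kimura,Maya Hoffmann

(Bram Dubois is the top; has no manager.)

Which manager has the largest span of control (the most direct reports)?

Zaid Ahmed

Direct-report counts: Bram Dubois has 2; Delia Gupta has 1; Mira Martin has 2; Sofia Volkov has 1; Priya Eriksson has 1; Bea Novak has 1; Frank Taylor has 1; Zaid Ahmed has 4; Walden Nguyen has 1; Sara Chen has 1; Maya Hoffmann has 2; Yuki Diaz has 1; Selin Weber has 1; Jovan Kowalski has 1. The largest is 4, held by Zaid Ahmed.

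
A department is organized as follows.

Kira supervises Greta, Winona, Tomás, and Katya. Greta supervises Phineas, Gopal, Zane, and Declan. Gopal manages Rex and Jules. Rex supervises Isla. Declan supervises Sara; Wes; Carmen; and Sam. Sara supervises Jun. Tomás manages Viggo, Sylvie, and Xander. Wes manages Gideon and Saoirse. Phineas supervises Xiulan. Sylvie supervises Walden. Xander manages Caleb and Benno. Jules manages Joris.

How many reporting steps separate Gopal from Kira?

2

Chain from Gopal up to Kira: Gopal → Greta → Kira. That is 2 steps up, so Gopal is 2 levels below Kira.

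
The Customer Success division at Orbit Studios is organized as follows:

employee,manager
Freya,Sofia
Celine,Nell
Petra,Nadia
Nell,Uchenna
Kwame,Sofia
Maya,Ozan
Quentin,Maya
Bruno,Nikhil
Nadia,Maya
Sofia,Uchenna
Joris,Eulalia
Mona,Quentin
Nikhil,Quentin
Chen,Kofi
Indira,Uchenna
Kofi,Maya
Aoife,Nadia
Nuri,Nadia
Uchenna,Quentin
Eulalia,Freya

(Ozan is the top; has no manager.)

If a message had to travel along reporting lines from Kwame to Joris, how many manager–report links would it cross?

Kwame is 1 level below Sofia, and Joris is 3 levels below Sofia (their lowest common manager). The shortest path runs up from Kwame to Sofia and back down to Joris: 1 + 3 = 4 links.

4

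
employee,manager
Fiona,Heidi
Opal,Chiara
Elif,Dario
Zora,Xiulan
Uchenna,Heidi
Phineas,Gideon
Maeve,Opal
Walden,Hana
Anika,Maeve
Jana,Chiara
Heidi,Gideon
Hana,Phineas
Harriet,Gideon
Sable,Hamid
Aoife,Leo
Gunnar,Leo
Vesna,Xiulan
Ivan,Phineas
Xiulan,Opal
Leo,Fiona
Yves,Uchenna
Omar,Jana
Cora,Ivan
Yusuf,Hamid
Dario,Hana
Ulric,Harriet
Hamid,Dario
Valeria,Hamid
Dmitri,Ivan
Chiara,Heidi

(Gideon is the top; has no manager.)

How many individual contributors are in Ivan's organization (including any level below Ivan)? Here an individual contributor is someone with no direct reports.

2

The people in Ivan's organization with no one reporting to them are Cora, Dmitri. That is 2.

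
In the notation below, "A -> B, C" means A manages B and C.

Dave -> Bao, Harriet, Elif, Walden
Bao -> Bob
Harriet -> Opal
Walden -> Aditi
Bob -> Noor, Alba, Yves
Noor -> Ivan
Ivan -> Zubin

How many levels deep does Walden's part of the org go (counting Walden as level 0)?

The longest chain under Walden runs Walden → Aditi, which is 1 level below Walden.

1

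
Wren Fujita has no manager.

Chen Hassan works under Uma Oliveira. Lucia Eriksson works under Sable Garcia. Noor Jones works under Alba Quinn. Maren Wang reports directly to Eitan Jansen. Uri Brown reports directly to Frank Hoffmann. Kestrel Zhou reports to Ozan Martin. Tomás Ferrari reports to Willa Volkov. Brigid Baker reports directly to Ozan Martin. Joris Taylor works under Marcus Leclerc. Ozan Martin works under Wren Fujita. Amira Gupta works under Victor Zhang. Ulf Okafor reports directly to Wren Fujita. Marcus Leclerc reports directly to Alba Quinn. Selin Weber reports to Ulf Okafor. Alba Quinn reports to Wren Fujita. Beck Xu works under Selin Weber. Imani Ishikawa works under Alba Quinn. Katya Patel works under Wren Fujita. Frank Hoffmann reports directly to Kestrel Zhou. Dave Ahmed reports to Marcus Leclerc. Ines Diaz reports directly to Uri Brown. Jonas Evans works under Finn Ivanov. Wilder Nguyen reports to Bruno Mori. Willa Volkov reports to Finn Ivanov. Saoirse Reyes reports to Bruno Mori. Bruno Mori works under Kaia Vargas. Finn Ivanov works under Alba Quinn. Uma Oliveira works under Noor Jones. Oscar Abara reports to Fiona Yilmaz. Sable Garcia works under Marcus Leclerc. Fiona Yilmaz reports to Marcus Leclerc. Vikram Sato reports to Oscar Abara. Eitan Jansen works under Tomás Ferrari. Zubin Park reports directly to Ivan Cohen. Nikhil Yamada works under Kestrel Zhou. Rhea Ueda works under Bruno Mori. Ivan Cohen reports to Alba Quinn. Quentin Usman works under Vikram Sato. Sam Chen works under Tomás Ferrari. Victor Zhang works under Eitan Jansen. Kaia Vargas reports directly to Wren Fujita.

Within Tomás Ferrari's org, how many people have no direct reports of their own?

The people in Tomás Ferrari's organization with no one reporting to them are Sam Chen, Amira Gupta, Maren Wang. That is 3.

3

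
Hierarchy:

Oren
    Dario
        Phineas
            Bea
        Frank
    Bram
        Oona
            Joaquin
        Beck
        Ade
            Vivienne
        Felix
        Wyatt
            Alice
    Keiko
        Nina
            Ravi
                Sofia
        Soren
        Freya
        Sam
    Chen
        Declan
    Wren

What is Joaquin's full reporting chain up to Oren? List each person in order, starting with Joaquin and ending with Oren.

Joaquin reports to Oona. Oona reports to Bram. Bram reports to Oren. Oren is at the top.

Joaquin -> Oona -> Bram -> Oren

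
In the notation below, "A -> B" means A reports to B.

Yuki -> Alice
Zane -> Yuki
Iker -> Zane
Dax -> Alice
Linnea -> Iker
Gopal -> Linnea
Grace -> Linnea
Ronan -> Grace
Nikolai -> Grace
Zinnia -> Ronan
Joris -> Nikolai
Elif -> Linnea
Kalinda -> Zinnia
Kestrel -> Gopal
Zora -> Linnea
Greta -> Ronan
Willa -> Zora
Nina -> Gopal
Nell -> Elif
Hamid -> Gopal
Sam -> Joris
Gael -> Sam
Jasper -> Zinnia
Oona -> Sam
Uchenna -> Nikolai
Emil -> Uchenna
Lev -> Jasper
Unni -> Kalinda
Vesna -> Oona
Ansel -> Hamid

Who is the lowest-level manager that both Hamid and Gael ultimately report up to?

Linnea

Hamid's chain of managers is Gopal, Linnea, Iker, Zane, Yuki, Alice. Gael's chain of managers is Sam, Joris, Nikolai, Grace, Linnea, Iker, Zane, Yuki, Alice. The first manager that appears in both chains is Linnea.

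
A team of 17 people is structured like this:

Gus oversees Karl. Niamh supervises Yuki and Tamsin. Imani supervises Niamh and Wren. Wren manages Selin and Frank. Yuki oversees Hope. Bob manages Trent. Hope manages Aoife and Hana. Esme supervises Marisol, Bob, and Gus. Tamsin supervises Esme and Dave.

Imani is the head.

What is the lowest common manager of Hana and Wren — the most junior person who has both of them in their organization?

Hana's chain of managers is Hope, Yuki, Niamh, Imani. Wren's chain of managers is Imani. The first manager that appears in both chains is Imani.

Imani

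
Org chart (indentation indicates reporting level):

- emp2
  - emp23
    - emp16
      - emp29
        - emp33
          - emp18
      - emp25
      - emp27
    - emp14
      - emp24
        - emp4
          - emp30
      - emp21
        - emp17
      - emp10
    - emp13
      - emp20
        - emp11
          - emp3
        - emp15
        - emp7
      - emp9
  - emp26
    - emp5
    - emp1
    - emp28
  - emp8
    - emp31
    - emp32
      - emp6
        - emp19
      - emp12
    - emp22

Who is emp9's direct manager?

emp13

emp9 reports directly to emp13.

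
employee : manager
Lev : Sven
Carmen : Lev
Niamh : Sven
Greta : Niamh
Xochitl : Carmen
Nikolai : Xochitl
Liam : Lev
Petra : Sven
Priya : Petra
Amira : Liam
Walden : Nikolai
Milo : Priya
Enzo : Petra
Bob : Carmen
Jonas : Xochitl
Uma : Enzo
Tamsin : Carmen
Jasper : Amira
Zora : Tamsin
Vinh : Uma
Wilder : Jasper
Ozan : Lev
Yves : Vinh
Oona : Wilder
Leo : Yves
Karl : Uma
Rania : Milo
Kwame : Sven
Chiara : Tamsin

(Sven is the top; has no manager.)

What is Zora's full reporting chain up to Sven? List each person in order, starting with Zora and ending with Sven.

Zora -> Tamsin -> Carmen -> Lev -> Sven

Zora reports to Tamsin. Tamsin reports to Carmen. Carmen reports to Lev. Lev reports to Sven. Sven is at the top.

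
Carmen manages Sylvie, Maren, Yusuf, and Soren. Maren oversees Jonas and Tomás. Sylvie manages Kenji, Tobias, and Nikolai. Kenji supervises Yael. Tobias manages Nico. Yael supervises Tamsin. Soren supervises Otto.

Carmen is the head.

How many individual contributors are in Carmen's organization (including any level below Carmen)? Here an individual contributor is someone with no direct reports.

The people in Carmen's organization with no one reporting to them are Yusuf, Otto, Nikolai, Nico, Tamsin, Jonas, Tomás. That is 7.

7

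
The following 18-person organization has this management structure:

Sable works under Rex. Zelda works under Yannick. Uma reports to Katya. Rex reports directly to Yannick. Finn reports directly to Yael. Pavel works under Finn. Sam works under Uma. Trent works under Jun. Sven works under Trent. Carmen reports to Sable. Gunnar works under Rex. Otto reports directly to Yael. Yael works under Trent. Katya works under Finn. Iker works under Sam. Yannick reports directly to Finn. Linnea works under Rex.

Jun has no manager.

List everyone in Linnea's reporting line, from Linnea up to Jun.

Linnea reports to Rex. Rex reports to Yannick. Yannick reports to Finn. Finn reports to Yael. Yael reports to Trent. Trent reports to Jun. Jun is at the top.

Linnea -> Rex -> Yannick -> Finn -> Yael -> Trent -> Jun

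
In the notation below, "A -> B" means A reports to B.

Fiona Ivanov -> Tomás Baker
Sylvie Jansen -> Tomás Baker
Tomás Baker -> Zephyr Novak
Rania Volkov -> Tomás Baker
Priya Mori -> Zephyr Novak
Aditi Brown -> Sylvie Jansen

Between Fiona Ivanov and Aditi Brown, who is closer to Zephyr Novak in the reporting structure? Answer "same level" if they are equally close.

Fiona Ivanov

Fiona Ivanov is 2 levels below Zephyr Novak; Aditi Brown is 3. Fiona Ivanov is higher.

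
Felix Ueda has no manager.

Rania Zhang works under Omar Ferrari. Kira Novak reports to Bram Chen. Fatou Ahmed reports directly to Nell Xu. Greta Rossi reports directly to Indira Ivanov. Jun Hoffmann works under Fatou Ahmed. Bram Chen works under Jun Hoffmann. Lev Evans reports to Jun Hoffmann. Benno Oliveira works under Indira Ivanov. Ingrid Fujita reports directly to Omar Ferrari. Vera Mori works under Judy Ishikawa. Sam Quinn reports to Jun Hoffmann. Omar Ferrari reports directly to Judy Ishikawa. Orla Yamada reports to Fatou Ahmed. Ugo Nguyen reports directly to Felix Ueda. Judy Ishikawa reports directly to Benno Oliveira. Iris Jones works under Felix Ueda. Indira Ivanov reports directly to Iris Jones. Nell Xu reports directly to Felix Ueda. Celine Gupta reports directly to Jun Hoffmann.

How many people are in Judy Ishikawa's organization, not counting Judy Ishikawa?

4

Judy Ishikawa directly manages Omar Ferrari, Vera Mori. Under Omar Ferrari: Rania Zhang, Ingrid Fujita (2). Vera Mori has no reports. So Judy Ishikawa's organization is 2 direct reports plus everyone under them: 3 + 1 = 4.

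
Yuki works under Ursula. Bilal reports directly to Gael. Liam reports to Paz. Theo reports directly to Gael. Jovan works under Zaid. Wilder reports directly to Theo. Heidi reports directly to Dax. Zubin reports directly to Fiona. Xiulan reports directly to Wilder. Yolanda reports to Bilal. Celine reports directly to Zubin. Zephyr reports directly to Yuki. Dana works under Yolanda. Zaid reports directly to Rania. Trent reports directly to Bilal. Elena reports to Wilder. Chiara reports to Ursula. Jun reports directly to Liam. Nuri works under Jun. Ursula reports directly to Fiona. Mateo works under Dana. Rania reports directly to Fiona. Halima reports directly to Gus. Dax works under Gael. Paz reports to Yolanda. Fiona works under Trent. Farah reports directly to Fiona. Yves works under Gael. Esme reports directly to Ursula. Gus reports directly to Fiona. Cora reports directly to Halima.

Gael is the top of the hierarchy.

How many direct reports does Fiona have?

5

Fiona directly manages Ursula, Zubin, Farah, Gus, Rania. That is 5 direct reports.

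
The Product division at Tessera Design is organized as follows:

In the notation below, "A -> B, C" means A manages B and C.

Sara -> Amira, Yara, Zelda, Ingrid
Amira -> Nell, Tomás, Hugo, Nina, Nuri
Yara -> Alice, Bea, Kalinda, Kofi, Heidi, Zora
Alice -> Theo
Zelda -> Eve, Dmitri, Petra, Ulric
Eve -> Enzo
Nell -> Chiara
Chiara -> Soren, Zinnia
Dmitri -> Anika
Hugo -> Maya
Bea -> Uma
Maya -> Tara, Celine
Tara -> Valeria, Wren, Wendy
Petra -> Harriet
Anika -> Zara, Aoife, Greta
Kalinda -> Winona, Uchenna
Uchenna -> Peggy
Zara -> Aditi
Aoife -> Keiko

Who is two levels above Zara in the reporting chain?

Zara reports to Anika, and Anika reports to Dmitri. So Zara's skip-level manager is Dmitri.

Dmitri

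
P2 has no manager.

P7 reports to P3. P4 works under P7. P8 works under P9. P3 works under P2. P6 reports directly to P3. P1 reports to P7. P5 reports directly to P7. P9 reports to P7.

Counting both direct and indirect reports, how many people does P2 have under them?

P2 directly manages P3. Under P3: P6, P7, P1, P4, P9, P8, P5 (7). That's 8 in total.

8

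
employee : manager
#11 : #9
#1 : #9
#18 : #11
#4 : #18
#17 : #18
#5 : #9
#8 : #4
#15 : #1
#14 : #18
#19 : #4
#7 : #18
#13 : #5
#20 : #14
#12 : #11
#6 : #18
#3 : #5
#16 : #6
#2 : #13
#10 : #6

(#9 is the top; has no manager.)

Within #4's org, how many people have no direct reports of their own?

2

The people in #4's organization with no one reporting to them are #19, #8. That is 2.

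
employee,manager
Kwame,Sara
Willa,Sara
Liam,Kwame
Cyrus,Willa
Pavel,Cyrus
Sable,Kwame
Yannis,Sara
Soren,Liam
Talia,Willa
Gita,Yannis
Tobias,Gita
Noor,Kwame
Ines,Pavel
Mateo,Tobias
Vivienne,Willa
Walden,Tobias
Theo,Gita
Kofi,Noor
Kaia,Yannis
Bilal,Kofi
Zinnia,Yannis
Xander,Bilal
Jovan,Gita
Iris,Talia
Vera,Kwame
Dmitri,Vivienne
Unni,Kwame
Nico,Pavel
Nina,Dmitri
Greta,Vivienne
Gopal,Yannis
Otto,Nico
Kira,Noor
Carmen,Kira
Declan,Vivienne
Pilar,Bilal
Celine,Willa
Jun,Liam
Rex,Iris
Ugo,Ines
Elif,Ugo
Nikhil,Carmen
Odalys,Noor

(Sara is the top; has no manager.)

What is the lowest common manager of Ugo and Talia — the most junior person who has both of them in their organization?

Ugo's chain of managers is Ines, Pavel, Cyrus, Willa, Sara. Talia's chain of managers is Willa, Sara. The first manager that appears in both chains is Willa.

Willa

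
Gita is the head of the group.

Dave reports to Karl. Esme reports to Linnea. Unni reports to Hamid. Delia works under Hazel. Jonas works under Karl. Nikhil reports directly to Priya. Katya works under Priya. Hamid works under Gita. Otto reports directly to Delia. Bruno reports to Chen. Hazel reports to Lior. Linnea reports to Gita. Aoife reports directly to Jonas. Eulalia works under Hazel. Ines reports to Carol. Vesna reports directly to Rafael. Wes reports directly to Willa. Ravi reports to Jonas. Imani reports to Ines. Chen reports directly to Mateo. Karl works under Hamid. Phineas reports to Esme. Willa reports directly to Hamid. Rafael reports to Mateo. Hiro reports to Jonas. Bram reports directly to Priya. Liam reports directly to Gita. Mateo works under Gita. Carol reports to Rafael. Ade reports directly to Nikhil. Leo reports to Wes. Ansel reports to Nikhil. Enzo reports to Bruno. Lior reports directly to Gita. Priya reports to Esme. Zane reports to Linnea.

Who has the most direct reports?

Direct-report counts: Gita has 5; Lior has 1; Hazel has 2; Delia has 1; Mateo has 2; Rafael has 2; Carol has 1; Ines has 1; Chen has 1; Bruno has 1; Hamid has 3; Karl has 2; Jonas has 3; Willa has 1; Wes has 1; Linnea has 2; Esme has 2; Priya has 3; Nikhil has 2. The largest is 5, held by Gita.

Gita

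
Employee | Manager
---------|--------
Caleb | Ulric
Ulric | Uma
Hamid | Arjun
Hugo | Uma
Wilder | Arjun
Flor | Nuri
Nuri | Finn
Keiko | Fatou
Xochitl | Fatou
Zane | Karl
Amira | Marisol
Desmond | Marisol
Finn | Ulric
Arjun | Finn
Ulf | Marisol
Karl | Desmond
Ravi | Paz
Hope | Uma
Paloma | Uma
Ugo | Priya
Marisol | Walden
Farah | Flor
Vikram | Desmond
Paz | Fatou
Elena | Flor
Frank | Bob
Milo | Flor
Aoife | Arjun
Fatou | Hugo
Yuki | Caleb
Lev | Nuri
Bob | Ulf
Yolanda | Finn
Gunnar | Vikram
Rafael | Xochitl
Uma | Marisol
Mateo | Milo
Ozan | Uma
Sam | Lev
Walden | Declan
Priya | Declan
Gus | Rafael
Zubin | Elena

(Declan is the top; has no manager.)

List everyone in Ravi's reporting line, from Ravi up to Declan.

Ravi -> Paz -> Fatou -> Hugo -> Uma -> Marisol -> Walden -> Declan

Ravi reports to Paz. Paz reports to Fatou. Fatou reports to Hugo. Hugo reports to Uma. Uma reports to Marisol. Marisol reports to Walden. Walden reports to Declan. Declan is at the top.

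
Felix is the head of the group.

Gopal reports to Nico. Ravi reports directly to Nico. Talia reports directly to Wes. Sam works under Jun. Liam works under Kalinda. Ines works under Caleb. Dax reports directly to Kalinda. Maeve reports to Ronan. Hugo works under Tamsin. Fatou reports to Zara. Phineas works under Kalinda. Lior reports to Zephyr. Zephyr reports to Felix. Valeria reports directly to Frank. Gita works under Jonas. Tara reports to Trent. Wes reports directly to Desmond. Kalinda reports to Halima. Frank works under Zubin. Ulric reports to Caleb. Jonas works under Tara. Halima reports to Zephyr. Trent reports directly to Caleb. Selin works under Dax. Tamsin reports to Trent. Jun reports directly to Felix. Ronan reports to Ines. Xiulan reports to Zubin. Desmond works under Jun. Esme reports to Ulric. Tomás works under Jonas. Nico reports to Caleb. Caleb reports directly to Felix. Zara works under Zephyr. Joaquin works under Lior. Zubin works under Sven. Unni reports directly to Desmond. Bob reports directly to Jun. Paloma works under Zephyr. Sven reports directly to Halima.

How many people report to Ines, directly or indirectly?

Ines directly manages Ronan. Under Ronan: Maeve (1). That's 2 in total.

2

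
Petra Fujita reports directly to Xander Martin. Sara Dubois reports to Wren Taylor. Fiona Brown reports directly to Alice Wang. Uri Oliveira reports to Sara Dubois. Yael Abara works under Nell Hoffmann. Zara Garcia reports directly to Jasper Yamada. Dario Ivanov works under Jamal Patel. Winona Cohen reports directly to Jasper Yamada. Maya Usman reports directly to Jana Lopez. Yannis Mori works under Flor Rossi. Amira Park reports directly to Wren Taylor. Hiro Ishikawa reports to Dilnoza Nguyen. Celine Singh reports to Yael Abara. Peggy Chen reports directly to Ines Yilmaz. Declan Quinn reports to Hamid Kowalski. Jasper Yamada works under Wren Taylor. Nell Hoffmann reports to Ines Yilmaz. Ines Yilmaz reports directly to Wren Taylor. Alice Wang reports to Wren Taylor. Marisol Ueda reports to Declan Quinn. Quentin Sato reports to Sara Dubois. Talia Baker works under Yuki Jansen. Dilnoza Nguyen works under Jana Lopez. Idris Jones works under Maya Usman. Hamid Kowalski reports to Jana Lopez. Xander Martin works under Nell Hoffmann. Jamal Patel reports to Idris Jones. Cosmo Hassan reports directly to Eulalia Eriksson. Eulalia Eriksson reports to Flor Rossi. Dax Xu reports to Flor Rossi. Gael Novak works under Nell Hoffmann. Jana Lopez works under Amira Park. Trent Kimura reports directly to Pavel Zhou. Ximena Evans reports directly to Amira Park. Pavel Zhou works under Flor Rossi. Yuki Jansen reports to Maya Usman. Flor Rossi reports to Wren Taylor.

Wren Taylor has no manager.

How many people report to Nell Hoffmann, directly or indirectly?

5

Nell Hoffmann directly manages Yael Abara, Gael Novak, Xander Martin. Under Yael Abara: Celine Singh (1). Gael Novak has no reports. Under Xander Martin: Petra Fujita (1). So Nell Hoffmann's organization is 3 direct reports plus everyone under them: 2 + 1 + 2 = 5.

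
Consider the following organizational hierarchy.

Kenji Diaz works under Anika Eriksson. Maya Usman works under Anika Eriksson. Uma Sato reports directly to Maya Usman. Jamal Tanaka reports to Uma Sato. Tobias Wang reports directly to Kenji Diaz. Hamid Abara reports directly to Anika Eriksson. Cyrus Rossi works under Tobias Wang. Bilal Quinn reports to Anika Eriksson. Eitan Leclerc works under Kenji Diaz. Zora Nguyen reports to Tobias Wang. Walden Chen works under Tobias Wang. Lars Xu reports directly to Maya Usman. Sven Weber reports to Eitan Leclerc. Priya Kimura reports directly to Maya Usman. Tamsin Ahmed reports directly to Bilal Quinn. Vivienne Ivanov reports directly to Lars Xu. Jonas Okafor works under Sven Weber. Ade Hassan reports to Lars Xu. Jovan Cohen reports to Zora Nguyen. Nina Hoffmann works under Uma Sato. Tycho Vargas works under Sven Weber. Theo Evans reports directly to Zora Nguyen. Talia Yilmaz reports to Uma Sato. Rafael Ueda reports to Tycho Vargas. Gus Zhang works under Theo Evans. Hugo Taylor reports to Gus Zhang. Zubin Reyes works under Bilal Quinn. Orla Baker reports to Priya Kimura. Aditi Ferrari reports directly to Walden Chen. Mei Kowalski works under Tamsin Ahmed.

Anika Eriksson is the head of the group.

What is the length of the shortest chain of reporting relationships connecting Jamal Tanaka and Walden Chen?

Jamal Tanaka is 3 levels below Anika Eriksson, and Walden Chen is 3 levels below Anika Eriksson (their lowest common manager). The shortest path runs up from Jamal Tanaka to Anika Eriksson and back down to Walden Chen: 3 + 3 = 6 links.

6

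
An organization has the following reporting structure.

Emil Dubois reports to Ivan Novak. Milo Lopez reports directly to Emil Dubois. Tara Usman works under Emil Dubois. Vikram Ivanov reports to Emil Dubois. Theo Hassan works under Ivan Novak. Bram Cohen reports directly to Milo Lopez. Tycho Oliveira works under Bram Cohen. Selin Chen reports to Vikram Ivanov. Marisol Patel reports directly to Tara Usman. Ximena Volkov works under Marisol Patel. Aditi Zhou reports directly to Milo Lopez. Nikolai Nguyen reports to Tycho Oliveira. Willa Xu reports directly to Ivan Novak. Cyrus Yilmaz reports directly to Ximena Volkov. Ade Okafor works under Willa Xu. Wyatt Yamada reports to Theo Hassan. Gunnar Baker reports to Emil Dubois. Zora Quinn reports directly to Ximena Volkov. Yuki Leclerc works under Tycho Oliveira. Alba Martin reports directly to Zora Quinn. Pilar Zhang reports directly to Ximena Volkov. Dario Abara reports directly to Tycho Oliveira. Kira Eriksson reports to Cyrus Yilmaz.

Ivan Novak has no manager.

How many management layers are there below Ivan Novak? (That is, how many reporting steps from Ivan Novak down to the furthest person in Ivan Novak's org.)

The longest chain under Ivan Novak runs Ivan Novak → Emil Dubois → Tara Usman → Marisol Patel → Ximena Volkov → Zora Quinn → Alba Martin, which is 6 levels below Ivan Novak.

6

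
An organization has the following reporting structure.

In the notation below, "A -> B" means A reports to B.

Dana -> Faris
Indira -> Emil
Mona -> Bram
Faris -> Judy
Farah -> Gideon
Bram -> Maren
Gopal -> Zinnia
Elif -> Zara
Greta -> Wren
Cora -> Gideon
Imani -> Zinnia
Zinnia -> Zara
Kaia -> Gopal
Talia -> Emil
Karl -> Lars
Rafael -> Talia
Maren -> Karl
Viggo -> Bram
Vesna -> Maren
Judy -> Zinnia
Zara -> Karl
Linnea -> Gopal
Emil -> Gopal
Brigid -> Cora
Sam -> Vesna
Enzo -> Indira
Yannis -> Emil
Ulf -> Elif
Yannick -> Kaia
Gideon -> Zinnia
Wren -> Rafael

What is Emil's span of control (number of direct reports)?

3

Emil directly manages Yannis, Talia, Indira. That is 3 direct reports.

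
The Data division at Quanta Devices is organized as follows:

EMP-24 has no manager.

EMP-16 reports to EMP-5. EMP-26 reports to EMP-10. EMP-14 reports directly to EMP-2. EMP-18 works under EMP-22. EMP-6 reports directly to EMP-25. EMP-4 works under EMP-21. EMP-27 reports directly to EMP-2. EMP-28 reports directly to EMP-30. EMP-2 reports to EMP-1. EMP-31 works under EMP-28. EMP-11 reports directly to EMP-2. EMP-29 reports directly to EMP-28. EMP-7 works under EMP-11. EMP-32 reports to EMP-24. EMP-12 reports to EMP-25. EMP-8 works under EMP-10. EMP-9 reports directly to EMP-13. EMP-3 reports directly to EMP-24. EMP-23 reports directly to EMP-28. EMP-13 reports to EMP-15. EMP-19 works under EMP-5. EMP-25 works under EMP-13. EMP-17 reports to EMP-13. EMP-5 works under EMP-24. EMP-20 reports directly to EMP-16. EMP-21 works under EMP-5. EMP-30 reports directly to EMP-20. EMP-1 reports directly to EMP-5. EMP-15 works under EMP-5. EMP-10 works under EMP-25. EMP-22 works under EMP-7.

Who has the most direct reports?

EMP-5

Direct-report counts: EMP-24 has 3; EMP-5 has 5; EMP-21 has 1; EMP-16 has 1; EMP-20 has 1; EMP-30 has 1; EMP-28 has 3; EMP-15 has 1; EMP-13 has 3; EMP-25 has 3; EMP-10 has 2; EMP-1 has 1; EMP-2 has 3; EMP-11 has 1; EMP-7 has 1; EMP-22 has 1. The largest is 5, held by EMP-5.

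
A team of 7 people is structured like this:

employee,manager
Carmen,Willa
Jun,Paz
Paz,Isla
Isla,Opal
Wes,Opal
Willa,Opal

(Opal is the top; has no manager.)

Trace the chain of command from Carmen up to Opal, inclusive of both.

Carmen reports to Willa. Willa reports to Opal. Opal is at the top.

Carmen -> Willa -> Opal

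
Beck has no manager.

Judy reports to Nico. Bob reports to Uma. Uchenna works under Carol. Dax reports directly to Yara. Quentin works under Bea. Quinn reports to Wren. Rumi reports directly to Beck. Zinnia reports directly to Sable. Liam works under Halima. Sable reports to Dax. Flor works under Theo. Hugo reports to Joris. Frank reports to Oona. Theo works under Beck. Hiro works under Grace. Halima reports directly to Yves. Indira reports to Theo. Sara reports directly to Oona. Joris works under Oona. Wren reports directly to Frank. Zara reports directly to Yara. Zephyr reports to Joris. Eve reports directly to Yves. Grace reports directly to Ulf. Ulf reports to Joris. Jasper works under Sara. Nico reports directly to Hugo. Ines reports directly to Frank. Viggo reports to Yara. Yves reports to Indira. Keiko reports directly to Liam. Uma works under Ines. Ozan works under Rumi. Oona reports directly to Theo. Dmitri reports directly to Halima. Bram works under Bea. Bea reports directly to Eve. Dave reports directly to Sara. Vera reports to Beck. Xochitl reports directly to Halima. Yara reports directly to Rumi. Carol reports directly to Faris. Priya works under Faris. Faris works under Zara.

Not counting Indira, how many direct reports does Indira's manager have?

2

Indira reports to Theo. Theo's other direct reports are Oona, Flor — 2 peers.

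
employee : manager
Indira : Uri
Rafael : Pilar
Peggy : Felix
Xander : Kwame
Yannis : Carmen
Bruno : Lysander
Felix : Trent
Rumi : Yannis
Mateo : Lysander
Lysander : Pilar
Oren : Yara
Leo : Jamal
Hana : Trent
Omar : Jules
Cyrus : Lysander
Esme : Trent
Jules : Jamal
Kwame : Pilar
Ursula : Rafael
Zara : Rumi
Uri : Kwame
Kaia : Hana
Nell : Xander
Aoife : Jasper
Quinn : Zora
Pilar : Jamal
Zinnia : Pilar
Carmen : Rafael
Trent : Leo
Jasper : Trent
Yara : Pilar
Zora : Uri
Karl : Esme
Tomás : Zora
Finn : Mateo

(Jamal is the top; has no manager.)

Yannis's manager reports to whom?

Rafael

Yannis reports to Carmen, and Carmen reports to Rafael. So Yannis's skip-level manager is Rafael.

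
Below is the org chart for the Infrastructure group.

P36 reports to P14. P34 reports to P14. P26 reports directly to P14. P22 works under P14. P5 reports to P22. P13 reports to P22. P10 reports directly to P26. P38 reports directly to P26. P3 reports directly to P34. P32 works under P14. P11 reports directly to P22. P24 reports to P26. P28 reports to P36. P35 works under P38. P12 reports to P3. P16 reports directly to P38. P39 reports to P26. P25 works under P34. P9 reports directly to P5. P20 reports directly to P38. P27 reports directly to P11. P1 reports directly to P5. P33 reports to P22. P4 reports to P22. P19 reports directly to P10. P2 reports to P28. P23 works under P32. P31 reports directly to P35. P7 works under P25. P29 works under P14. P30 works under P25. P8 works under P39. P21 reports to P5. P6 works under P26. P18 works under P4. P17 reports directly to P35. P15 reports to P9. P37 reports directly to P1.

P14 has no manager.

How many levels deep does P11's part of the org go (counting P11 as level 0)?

The longest chain under P11 runs P11 → P27, which is 1 level below P11.

1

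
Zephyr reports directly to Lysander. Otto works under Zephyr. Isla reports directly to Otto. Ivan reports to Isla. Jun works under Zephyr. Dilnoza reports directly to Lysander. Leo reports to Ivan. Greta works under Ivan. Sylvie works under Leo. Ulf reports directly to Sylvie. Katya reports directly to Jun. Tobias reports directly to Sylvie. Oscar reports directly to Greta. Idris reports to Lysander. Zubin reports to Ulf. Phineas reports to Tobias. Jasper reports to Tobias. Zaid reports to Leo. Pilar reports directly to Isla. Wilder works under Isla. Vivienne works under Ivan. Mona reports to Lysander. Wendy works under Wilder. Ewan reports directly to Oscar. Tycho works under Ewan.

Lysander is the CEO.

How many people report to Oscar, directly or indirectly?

2

Oscar directly manages Ewan. Under Ewan: Tycho (1). That's 2 in total.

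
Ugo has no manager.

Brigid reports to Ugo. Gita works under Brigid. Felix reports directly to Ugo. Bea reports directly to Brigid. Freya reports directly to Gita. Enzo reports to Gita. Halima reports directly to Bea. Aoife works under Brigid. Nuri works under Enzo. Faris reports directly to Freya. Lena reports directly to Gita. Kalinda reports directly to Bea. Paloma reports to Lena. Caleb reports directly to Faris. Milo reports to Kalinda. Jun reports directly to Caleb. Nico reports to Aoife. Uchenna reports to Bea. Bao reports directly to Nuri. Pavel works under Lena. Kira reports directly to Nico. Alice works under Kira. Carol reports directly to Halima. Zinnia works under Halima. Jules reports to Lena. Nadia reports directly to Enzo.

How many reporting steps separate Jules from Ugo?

Chain from Jules up to Ugo: Jules → Lena → Gita → Brigid → Ugo. That is 4 steps up, so Jules is 4 levels below Ugo.

4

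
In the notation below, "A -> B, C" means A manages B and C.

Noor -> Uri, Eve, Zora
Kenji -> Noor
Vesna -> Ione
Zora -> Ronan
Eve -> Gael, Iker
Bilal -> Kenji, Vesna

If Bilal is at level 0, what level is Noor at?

2

Chain from Noor up to Bilal: Noor → Kenji → Bilal. That is 2 steps up, so Noor is 2 levels below Bilal.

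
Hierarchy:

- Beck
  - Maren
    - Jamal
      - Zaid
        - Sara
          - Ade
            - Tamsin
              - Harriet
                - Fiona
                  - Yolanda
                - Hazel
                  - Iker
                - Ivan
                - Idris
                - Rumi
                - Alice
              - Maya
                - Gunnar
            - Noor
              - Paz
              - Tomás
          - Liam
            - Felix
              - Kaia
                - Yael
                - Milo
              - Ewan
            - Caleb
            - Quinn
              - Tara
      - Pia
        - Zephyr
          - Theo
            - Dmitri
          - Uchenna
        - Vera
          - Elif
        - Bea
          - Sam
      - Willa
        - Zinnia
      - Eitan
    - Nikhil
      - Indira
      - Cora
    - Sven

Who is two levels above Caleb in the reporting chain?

Caleb reports to Liam, and Liam reports to Sara. So Caleb's skip-level manager is Sara.

Sara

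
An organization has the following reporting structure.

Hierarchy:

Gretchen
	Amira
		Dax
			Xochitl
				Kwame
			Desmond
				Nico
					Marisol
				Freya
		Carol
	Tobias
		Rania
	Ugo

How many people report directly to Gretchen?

Gretchen directly manages Amira, Tobias, Ugo. That is 3 direct reports.

3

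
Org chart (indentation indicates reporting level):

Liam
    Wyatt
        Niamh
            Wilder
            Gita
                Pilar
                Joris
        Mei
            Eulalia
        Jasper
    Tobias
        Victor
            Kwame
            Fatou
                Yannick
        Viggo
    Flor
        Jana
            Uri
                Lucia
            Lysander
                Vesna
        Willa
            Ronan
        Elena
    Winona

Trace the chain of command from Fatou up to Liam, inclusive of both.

Fatou -> Victor -> Tobias -> Liam

Fatou reports to Victor. Victor reports to Tobias. Tobias reports to Liam. Liam is at the top.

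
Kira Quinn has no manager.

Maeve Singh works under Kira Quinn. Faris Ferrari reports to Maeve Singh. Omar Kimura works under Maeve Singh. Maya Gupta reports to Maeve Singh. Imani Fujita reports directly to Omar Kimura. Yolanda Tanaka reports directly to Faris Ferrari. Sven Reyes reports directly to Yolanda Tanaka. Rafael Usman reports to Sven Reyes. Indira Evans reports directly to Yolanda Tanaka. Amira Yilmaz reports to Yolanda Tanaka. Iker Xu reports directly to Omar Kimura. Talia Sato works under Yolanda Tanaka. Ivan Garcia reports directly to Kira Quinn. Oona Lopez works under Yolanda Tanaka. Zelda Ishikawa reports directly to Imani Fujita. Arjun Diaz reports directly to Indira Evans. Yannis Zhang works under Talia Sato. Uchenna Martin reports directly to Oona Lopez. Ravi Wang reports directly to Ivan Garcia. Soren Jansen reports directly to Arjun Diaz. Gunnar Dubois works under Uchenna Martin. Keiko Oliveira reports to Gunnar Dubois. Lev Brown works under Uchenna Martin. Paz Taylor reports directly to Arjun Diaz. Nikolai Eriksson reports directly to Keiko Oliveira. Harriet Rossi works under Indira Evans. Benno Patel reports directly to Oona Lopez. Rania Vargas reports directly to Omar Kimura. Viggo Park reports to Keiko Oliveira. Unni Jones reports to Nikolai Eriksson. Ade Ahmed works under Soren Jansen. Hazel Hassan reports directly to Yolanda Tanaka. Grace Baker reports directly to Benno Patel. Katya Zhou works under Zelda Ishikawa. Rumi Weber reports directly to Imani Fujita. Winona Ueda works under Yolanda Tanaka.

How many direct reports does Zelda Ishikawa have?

Zelda Ishikawa directly manages Katya Zhou. That is 1 direct report.

1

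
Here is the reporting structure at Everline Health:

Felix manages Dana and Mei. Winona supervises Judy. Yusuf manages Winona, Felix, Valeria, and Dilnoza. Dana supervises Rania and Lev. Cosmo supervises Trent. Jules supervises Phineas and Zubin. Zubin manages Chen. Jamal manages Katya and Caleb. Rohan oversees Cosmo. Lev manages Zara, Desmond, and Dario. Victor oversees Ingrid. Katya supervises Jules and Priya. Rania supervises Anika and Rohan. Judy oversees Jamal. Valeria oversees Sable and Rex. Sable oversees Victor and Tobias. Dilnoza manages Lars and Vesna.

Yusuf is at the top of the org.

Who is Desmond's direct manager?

Lev

Desmond reports directly to Lev.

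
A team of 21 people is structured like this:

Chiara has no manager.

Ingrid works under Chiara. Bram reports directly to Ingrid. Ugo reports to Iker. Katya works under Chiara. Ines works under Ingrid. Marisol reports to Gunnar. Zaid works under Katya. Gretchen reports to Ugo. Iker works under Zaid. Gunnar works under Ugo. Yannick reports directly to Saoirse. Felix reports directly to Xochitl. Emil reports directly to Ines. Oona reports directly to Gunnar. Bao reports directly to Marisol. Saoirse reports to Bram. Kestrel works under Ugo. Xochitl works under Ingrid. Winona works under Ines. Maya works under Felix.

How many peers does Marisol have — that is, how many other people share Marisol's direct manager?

Marisol reports to Gunnar. Gunnar's other direct reports are Oona — 1 peer.

1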